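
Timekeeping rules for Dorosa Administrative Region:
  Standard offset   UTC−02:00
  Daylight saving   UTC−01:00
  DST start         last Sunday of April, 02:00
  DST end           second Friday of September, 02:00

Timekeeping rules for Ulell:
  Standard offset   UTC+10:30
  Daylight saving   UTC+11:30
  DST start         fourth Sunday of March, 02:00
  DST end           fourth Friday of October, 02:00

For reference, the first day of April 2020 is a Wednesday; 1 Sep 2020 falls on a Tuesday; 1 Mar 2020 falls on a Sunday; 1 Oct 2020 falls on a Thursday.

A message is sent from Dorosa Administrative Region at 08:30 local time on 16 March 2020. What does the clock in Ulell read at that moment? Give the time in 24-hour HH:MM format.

1 April 2020 is a Wednesday, so Sundays fall on 5, 12, 19, 26; the last is April 26.
1 September 2020 is a Tuesday, so the first Friday is September 4 and the second is September 11.
16 March 2020 is outside the daylight-saving period (26 April – 11 September), so Dorosa Administrative Region is on standard time, UTC−02:00.
08:30 Dorosa Administrative Region + 2h = 10:30 UTC.
1 March 2020 is a Sunday, so the first Sunday is March 1 and the fourth is March 22.
1 October 2020 is a Thursday, so the first Friday is October 2 and the fourth is October 23.
At the standard offset (UTC+10:30), 10:30 UTC + 10h30m = 21:00 Ulell standard time.
The standard-time date in Ulell, 16 March 2020, does not fall between 22 March and 23 October, so daylight saving is not in effect and Ulell is at UTC+10:30.
10:30 UTC + 10h30m = 21:00 Ulell.

21:00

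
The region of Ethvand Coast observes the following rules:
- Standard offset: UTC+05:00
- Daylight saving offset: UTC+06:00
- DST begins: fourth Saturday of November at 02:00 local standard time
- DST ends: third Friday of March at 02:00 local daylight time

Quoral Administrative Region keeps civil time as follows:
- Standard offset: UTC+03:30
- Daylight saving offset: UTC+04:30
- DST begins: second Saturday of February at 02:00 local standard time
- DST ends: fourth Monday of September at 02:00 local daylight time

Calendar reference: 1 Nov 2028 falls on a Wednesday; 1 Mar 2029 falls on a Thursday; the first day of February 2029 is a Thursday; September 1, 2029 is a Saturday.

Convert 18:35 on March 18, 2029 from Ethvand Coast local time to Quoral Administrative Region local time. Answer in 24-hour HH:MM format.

1 November 2028 is a Wednesday, so the first Saturday is November 4 and the fourth is November 25.
1 March 2029 is a Thursday, so the first Friday is March 2 and the third is March 16.
March 18, 2029 is outside the daylight-saving period (25 November 2028 – 16 March 2029), so Ethvand Coast is on standard time, UTC+05:00.
18:35 Ethvand Coast − 5h = 13:35 UTC.
1 February 2029 is a Thursday, so the first Saturday is February 3 and the second is February 10.
1 September 2029 is a Saturday, so the first Monday is September 3 and the fourth is September 24.
At the standard offset (UTC+03:30), 13:35 UTC + 3h30m = 17:05 Quoral Administrative Region standard time.
The standard-time date in Quoral Administrative Region, March 18, 2029, lies within the daylight-saving period (10 February – 24 September), so Quoral Administrative Region is on daylight time, UTC+04:30.
13:35 UTC + 4h30m = 18:05 Quoral Administrative Region.

18:05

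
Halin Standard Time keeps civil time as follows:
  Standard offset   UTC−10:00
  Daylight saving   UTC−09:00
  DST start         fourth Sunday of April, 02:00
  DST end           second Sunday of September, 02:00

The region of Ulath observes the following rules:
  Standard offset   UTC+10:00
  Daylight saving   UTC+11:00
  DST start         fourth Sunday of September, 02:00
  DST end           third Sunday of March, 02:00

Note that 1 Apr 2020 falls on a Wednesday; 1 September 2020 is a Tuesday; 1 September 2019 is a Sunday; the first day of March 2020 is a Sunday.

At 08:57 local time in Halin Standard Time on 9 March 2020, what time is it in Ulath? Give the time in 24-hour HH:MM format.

05:57

1 April 2020 is a Wednesday, so the first Sunday is April 5 and the fourth is April 26.
1 September 2020 is a Tuesday, so the first Sunday is September 6 and the second is September 13.
9 March 2020 is outside the daylight-saving period (26 April – 13 September), so Halin Standard Time is on standard time, UTC−10:00.
08:57 Halin Standard Time + 10h = 18:57 UTC.
1 September 2019 is a Sunday, so the first Sunday is September 1 and the fourth is September 22.
1 March 2020 is a Sunday, so the first Sunday is March 1 and the third is March 15.
At the standard offset (UTC+10:00), 18:57 UTC + 10h = 04:57 Ulath standard time (rolling into the next day, 10 March 2020).
The standard-time date in Ulath, 10 March 2020, falls between 22 September 2019 and 15 March 2020, so daylight saving is in effect and Ulath is at UTC+11:00.
18:57 UTC + 11h = 05:57 Ulath (rolling into the next day, 10 March 2020).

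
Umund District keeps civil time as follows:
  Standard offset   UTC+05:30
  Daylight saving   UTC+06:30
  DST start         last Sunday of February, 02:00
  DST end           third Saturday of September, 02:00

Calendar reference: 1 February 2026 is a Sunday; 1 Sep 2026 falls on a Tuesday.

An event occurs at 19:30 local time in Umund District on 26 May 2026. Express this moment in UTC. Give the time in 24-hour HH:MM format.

13:00

1 February 2026 is a Sunday, so Sundays fall on 1, 8, 15, 22; the last is February 22.
1 September 2026 is a Tuesday, so the first Saturday is September 5 and the third is September 19.
Daylight saving runs 22 February – 19 September; 26 May 2026 is inside that window, so Umund District is at UTC+06:30.
19:30 local − 6h30m = 13:00 UTC.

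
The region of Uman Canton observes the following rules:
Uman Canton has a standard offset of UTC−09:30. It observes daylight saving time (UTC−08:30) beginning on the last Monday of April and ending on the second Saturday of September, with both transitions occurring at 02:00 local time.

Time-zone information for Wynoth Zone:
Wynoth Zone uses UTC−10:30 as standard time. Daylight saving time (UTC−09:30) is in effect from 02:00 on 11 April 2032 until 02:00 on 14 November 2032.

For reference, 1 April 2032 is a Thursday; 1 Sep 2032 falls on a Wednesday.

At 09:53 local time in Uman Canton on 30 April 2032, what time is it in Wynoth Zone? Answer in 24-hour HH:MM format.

1 April 2032 is a Thursday, so Mondays fall on 5, 12, 19, 26; the last is April 26.
1 September 2032 is a Wednesday, so the first Saturday is September 4 and the second is September 11.
30 April 2032 falls between 26 April and 11 September, so daylight saving is in effect and Uman Canton is at UTC−08:30.
09:53 Uman Canton + 8h30m = 18:23 UTC.
At the standard offset (UTC−10:30), 18:23 UTC − 10h30m = 07:53 Wynoth Zone standard time.
Daylight saving runs 11 April – 14 November; the standard-time date in Wynoth Zone, 30 April 2032, is inside that window, so Wynoth Zone is at UTC−09:30.
18:23 UTC − 9h30m = 08:53 Wynoth Zone.

08:53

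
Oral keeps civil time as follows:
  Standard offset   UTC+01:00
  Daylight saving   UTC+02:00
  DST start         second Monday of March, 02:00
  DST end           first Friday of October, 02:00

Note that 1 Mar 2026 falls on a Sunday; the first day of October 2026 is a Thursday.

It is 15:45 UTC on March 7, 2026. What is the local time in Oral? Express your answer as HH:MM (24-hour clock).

16:45

1 March 2026 is a Sunday, so the first Monday is March 2 and the second is March 9.
1 October 2026 is a Thursday, so the first Friday is October 2.
At the standard offset (UTC+01:00), 15:45 UTC + 1h = 16:45 Oral standard time.
Daylight saving runs 9 March – 2 October; the standard-time date in Oral, March 7, 2026, is outside that window, so Oral is on standard time at UTC+01:00.
15:45 UTC + 1h = 16:45 local.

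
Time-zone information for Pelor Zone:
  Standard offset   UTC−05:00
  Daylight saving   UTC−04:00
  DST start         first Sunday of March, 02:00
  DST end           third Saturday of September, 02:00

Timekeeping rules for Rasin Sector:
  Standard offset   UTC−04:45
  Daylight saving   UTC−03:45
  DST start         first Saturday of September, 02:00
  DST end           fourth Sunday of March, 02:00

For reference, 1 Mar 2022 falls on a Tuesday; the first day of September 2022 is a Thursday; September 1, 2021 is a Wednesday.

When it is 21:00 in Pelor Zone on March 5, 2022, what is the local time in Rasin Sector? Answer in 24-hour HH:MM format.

1 March 2022 is a Tuesday, so the first Sunday is March 6.
1 September 2022 is a Thursday, so the first Saturday is September 3 and the third is September 17.
Daylight saving runs 6 March – 17 September; March 5, 2022 is outside that window, so Pelor Zone is on standard time at UTC−05:00.
21:00 Pelor Zone + 5h = 02:00 UTC (rolling into the next day, 6 March 2022).
1 September 2021 is a Wednesday, so the first Saturday is September 4.
1 March 2022 is a Tuesday, so the first Sunday is March 6 and the fourth is March 27.
At the standard offset (UTC−04:45), 02:00 UTC − 4h45m = 21:15 Rasin Sector standard time (rolling into the previous day, 5 March 2022).
Daylight saving runs 4 September 2021 – 27 March 2022; the standard-time date in Rasin Sector, March 5, 2022, is inside that window, so Rasin Sector is at UTC−03:45.
02:00 UTC − 3h45m = 22:15 Rasin Sector (rolling into the previous day, 5 March 2022).

22:15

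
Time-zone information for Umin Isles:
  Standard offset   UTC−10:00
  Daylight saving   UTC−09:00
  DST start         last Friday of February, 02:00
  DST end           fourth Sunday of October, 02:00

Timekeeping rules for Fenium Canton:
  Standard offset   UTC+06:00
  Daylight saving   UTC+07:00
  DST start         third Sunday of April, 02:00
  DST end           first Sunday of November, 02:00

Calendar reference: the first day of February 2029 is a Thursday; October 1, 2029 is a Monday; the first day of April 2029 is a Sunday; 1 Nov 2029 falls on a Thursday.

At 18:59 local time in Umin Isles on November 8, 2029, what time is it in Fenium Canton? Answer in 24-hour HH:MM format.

1 February 2029 is a Thursday, so Fridays fall on 2, 9, 16, 23; the last is February 23.
1 October 2029 is a Monday, so the first Sunday is October 7 and the fourth is October 28.
November 8, 2029 does not fall between 23 February and 28 October, so daylight saving is not in effect and Umin Isles is at UTC−10:00.
18:59 Umin Isles + 10h = 04:59 UTC (rolling into the next day, 9 November 2029).
1 April 2029 is a Sunday, so the first Sunday is April 1 and the third is April 15.
1 November 2029 is a Thursday, so the first Sunday is November 4.
At the standard offset (UTC+06:00), 04:59 UTC + 6h = 10:59 Fenium Canton standard time.
The standard-time date in Fenium Canton, November 9, 2029, does not fall between 15 April and 4 November, so daylight saving is not in effect and Fenium Canton is at UTC+06:00.
04:59 UTC + 6h = 10:59 Fenium Canton.

10:59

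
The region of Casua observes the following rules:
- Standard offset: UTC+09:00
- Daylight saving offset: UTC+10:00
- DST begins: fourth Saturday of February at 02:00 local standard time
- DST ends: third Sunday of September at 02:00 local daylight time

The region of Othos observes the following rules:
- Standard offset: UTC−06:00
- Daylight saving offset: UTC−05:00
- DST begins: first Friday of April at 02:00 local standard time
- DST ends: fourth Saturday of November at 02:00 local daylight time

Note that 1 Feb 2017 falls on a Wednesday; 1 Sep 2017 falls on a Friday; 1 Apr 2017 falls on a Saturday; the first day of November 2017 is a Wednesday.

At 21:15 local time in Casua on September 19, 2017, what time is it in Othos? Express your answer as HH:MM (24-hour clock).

1 February 2017 is a Wednesday, so the first Saturday is February 4 and the fourth is February 25.
1 September 2017 is a Friday, so the first Sunday is September 3 and the third is September 17.
September 19, 2017 is outside the daylight-saving period (25 February – 17 September), so Casua is on standard time, UTC+09:00.
21:15 Casua − 9h = 12:15 UTC.
1 April 2017 is a Saturday, so the first Friday is April 7.
1 November 2017 is a Wednesday, so the first Saturday is November 4 and the fourth is November 25.
At the standard offset (UTC−06:00), 12:15 UTC − 6h = 06:15 Othos standard time.
The standard-time date in Othos, September 19, 2017, falls between 7 April and 25 November, so daylight saving is in effect and Othos is at UTC−05:00.
12:15 UTC − 5h = 07:15 Othos.

07:15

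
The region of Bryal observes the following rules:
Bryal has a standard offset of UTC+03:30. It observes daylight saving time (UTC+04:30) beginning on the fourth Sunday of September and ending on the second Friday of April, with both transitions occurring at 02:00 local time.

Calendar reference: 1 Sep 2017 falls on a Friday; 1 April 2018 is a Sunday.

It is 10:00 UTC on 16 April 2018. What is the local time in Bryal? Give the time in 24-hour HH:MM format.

1 September 2017 is a Friday, so the first Sunday is September 3 and the fourth is September 24.
1 April 2018 is a Sunday, so the first Friday is April 6 and the second is April 13.
At the standard offset (UTC+03:30), 10:00 UTC + 3h30m = 13:30 Bryal standard time.
Daylight saving runs 24 September 2017 – 13 April 2018; the standard-time date in Bryal, 16 April 2018, is outside that window, so Bryal is on standard time at UTC+03:30.
10:00 UTC + 3h30m = 13:30 local.

13:30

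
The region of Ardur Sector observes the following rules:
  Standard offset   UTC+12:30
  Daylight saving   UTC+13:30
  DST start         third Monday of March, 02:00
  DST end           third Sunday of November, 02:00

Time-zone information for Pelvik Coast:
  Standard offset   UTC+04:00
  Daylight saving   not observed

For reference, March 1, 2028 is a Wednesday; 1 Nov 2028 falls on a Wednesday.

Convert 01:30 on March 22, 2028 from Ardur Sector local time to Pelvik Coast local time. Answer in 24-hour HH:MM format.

16:00

1 March 2028 is a Wednesday, so the first Monday is March 6 and the third is March 20.
1 November 2028 is a Wednesday, so the first Sunday is November 5 and the third is November 19.
Daylight saving runs 20 March – 19 November; March 22, 2028 is inside that window, so Ardur Sector is at UTC+13:30.
01:30 Ardur Sector − 13h30m = 12:00 UTC (rolling into the previous day, 21 March 2028).
Pelvik Coast stays on UTC+04:00 all year.
12:00 UTC + 4h = 16:00 Pelvik Coast.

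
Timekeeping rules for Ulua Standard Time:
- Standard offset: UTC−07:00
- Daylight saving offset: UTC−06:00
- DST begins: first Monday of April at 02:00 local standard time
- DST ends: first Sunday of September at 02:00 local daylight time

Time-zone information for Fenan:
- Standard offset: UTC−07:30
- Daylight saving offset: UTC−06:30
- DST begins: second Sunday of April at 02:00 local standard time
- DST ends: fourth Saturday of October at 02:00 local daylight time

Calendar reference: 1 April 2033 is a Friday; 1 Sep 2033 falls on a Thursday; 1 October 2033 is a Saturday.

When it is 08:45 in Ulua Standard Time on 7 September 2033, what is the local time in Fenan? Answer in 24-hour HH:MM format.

1 April 2033 is a Friday, so the first Monday is April 4.
1 September 2033 is a Thursday, so the first Sunday is September 4.
7 September 2033 is outside the daylight-saving period (4 April – 4 September), so Ulua Standard Time is on standard time, UTC−07:00.
08:45 Ulua Standard Time + 7h = 15:45 UTC.
1 April 2033 is a Friday, so the first Sunday is April 3 and the second is April 10.
1 October 2033 is a Saturday, so the first Saturday is October 1 and the fourth is October 22.
At the standard offset (UTC−07:30), 15:45 UTC − 7h30m = 08:15 Fenan standard time.
The standard-time date in Fenan, 7 September 2033, falls between 10 April and 22 October, so daylight saving is in effect and Fenan is at UTC−06:30.
15:45 UTC − 6h30m = 09:15 Fenan.

09:15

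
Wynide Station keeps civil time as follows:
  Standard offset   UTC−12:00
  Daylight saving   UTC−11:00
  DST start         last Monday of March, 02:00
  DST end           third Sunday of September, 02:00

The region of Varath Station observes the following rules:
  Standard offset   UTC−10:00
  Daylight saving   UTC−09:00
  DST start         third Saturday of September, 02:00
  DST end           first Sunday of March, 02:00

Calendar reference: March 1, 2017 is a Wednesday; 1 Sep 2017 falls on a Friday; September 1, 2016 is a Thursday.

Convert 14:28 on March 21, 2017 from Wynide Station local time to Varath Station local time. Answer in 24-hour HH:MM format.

16:28

1 March 2017 is a Wednesday, so Mondays fall on 6, 13, 20, 27; the last is March 27.
1 September 2017 is a Friday, so the first Sunday is September 3 and the third is September 17.
March 21, 2017 does not fall between 27 March and 17 September, so daylight saving is not in effect and Wynide Station is at UTC−12:00.
14:28 Wynide Station + 12h = 02:28 UTC (rolling into the next day, 22 March 2017).
1 September 2016 is a Thursday, so the first Saturday is September 3 and the third is September 17.
1 March 2017 is a Wednesday, so the first Sunday is March 5.
At the standard offset (UTC−10:00), 02:28 UTC − 10h = 16:28 Varath Station standard time (rolling into the previous day, 21 March 2017).
Daylight saving runs 17 September 2016 – 5 March 2017; the standard-time date in Varath Station, March 21, 2017, is outside that window, so Varath Station is on standard time at UTC−10:00.
02:28 UTC − 10h = 16:28 Varath Station (rolling into the previous day, 21 March 2017).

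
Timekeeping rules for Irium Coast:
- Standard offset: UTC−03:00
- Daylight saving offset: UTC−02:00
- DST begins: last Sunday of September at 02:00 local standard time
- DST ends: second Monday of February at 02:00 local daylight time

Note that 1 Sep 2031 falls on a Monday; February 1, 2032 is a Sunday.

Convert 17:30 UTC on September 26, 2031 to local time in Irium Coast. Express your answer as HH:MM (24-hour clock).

1 September 2031 is a Monday, so Sundays fall on 7, 14, 21, 28; the last is September 28.
1 February 2032 is a Sunday, so the first Monday is February 2 and the second is February 9.
At the standard offset (UTC−03:00), 17:30 UTC − 3h = 14:30 Irium Coast standard time.
Daylight saving runs 28 September 2031 – 9 February 2032; the standard-time date in Irium Coast, September 26, 2031, is outside that window, so Irium Coast is on standard time at UTC−03:00.
17:30 UTC − 3h = 14:30 local.

14:30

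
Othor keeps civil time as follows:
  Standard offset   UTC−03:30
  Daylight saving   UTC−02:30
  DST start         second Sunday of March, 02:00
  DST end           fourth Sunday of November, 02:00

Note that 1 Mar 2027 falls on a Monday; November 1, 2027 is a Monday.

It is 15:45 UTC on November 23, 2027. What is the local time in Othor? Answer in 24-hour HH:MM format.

13:15

1 March 2027 is a Monday, so the first Sunday is March 7 and the second is March 14.
1 November 2027 is a Monday, so the first Sunday is November 7 and the fourth is November 28.
At the standard offset (UTC−03:30), 15:45 UTC − 3h30m = 12:15 Othor standard time.
Daylight saving runs 14 March – 28 November; the standard-time date in Othor, November 23, 2027, is inside that window, so Othor is at UTC−02:30.
15:45 UTC − 2h30m = 13:15 local.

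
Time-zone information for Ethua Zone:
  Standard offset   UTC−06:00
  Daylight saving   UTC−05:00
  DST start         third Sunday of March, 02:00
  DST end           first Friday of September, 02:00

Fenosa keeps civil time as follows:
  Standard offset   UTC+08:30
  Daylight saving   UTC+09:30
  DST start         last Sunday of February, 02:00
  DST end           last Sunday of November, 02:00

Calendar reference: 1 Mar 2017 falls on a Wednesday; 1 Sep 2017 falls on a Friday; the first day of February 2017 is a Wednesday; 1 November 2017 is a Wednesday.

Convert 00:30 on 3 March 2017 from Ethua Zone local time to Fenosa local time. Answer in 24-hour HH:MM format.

1 March 2017 is a Wednesday, so the first Sunday is March 5 and the third is March 19.
1 September 2017 is a Friday, so the first Friday is September 1.
3 March 2017 is outside the daylight-saving period (19 March – 1 September), so Ethua Zone is on standard time, UTC−06:00.
00:30 Ethua Zone + 6h = 06:30 UTC.
1 February 2017 is a Wednesday, so Sundays fall on 5, 12, 19, 26; the last is February 26.
1 November 2017 is a Wednesday, so Sundays fall on 5, 12, 19, 26; the last is November 26.
At the standard offset (UTC+08:30), 06:30 UTC + 8h30m = 15:00 Fenosa standard time.
Daylight saving runs 26 February – 26 November; the standard-time date in Fenosa, 3 March 2017, is inside that window, so Fenosa is at UTC+09:30.
06:30 UTC + 9h30m = 16:00 Fenosa.

16:00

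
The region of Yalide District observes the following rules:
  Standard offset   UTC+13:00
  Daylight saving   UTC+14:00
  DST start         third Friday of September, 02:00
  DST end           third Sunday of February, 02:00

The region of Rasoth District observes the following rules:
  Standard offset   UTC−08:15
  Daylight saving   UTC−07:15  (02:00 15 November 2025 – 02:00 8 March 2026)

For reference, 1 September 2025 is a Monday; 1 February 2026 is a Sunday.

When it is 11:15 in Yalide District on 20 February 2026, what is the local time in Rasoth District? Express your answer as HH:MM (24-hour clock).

1 September 2025 is a Monday, so the first Friday is September 5 and the third is September 19.
1 February 2026 is a Sunday, so the first Sunday is February 1 and the third is February 15.
Daylight saving runs 19 September 2025 – 15 February 2026; 20 February 2026 is outside that window, so Yalide District is on standard time at UTC+13:00.
11:15 Yalide District − 13h = 22:15 UTC (rolling into the previous day, 19 February 2026).
At the standard offset (UTC−08:15), 22:15 UTC − 8h15m = 14:00 Rasoth District standard time.
The standard-time date in Rasoth District, 19 February 2026, falls between 15 November 2025 and 8 March 2026, so daylight saving is in effect and Rasoth District is at UTC−07:15.
22:15 UTC − 7h15m = 15:00 Rasoth District.

15:00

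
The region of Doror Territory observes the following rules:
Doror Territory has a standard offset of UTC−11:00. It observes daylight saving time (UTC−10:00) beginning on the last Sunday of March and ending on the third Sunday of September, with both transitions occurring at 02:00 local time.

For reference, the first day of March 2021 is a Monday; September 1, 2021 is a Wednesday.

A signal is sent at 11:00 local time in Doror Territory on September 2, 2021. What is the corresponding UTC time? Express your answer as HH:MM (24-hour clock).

21:00

1 March 2021 is a Monday, so Sundays fall on 7, 14, 21, 28; the last is March 28.
1 September 2021 is a Wednesday, so the first Sunday is September 5 and the third is September 19.
Daylight saving runs 28 March – 19 September; September 2, 2021 is inside that window, so Doror Territory is at UTC−10:00.
11:00 local + 10h = 21:00 UTC.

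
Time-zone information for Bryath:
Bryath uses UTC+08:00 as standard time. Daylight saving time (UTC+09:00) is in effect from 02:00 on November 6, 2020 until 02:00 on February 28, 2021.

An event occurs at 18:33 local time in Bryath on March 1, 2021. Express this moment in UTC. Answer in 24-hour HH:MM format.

March 1, 2021 does not fall between 6 November 2020 and 28 February 2021, so daylight saving is not in effect and Bryath is at UTC+08:00.
18:33 local − 8h = 10:33 UTC.

10:33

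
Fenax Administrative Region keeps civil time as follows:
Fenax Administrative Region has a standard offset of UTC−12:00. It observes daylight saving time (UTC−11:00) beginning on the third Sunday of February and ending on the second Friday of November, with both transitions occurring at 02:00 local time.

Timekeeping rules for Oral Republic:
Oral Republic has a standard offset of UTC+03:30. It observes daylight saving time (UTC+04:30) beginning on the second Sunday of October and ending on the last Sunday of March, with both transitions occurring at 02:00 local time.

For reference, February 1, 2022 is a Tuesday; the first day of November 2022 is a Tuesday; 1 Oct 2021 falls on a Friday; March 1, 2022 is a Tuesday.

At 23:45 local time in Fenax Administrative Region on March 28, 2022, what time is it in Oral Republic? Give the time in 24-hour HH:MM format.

1 February 2022 is a Tuesday, so the first Sunday is February 6 and the third is February 20.
1 November 2022 is a Tuesday, so the first Friday is November 4 and the second is November 11.
March 28, 2022 falls between 20 February and 11 November, so daylight saving is in effect and Fenax Administrative Region is at UTC−11:00.
23:45 Fenax Administrative Region + 11h = 10:45 UTC (rolling into the next day, 29 March 2022).
1 October 2021 is a Friday, so the first Sunday is October 3 and the second is October 10.
1 March 2022 is a Tuesday, so Sundays fall on 6, 13, 20, 27; the last is March 27.
At the standard offset (UTC+03:30), 10:45 UTC + 3h30m = 14:15 Oral Republic standard time.
Daylight saving runs 10 October 2021 – 27 March 2022; the standard-time date in Oral Republic, March 29, 2022, is outside that window, so Oral Republic is on standard time at UTC+03:30.
10:45 UTC + 3h30m = 14:15 Oral Republic.

14:15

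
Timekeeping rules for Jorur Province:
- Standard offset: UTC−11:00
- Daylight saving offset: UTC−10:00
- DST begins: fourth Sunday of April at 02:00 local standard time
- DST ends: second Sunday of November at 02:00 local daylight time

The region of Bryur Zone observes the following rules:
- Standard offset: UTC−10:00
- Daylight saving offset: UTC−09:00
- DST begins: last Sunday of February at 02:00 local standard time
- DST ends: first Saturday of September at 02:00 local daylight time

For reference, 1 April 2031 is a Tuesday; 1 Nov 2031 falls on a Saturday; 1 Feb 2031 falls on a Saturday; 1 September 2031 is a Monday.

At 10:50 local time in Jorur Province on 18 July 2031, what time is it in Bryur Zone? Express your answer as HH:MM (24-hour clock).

1 April 2031 is a Tuesday, so the first Sunday is April 6 and the fourth is April 27.
1 November 2031 is a Saturday, so the first Sunday is November 2 and the second is November 9.
18 July 2031 falls between 27 April and 9 November, so daylight saving is in effect and Jorur Province is at UTC−10:00.
10:50 Jorur Province + 10h = 20:50 UTC.
1 February 2031 is a Saturday, so Sundays fall on 2, 9, 16, 23; the last is February 23.
1 September 2031 is a Monday, so the first Saturday is September 6.
At the standard offset (UTC−10:00), 20:50 UTC − 10h = 10:50 Bryur Zone standard time.
The standard-time date in Bryur Zone, 18 July 2031, lies within the daylight-saving period (23 February – 6 September), so Bryur Zone is on daylight time, UTC−09:00.
20:50 UTC − 9h = 11:50 Bryur Zone.

11:50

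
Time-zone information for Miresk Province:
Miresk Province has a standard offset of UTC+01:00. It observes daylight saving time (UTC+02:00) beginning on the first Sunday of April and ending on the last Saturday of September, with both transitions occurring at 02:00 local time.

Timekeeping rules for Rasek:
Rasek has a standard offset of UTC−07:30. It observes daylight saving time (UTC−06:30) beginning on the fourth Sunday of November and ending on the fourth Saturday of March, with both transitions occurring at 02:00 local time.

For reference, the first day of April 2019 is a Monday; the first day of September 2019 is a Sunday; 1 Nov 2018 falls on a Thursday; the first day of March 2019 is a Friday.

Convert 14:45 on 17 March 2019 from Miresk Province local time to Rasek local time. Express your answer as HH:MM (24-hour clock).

07:15

1 April 2019 is a Monday, so the first Sunday is April 7.
1 September 2019 is a Sunday, so Saturdays fall on 7, 14, 21, 28; the last is September 28.
17 March 2019 does not fall between 7 April and 28 September, so daylight saving is not in effect and Miresk Province is at UTC+01:00.
14:45 Miresk Province − 1h = 13:45 UTC.
1 November 2018 is a Thursday, so the first Sunday is November 4 and the fourth is November 25.
1 March 2019 is a Friday, so the first Saturday is March 2 and the fourth is March 23.
At the standard offset (UTC−07:30), 13:45 UTC − 7h30m = 06:15 Rasek standard time.
The standard-time date in Rasek, 17 March 2019, lies within the daylight-saving period (25 November 2018 – 23 March 2019), so Rasek is on daylight time, UTC−06:30.
13:45 UTC − 6h30m = 07:15 Rasek.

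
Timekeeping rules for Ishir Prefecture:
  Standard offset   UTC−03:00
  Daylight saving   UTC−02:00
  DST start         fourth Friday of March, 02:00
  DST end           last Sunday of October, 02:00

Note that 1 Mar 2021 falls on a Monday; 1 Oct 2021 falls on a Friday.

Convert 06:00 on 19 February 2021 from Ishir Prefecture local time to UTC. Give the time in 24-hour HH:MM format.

09:00

1 March 2021 is a Monday, so the first Friday is March 5 and the fourth is March 26.
1 October 2021 is a Friday, so Sundays fall on 3, 10, 17, 24, 31; the last is October 31.
19 February 2021 does not fall between 26 March and 31 October, so daylight saving is not in effect and Ishir Prefecture is at UTC−03:00.
06:00 local + 3h = 09:00 UTC.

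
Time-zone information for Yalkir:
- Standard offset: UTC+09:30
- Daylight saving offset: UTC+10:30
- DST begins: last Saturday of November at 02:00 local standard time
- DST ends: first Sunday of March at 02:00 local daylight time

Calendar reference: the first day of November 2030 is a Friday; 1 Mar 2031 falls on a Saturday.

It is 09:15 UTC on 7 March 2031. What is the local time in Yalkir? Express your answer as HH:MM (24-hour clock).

18:45

1 November 2030 is a Friday, so Saturdays fall on 2, 9, 16, 23, 30; the last is November 30.
1 March 2031 is a Saturday, so the first Sunday is March 2.
At the standard offset (UTC+09:30), 09:15 UTC + 9h30m = 18:45 Yalkir standard time.
The standard-time date in Yalkir, 7 March 2031, is outside the daylight-saving period (30 November 2030 – 2 March 2031), so Yalkir is on standard time, UTC+09:30.
09:15 UTC + 9h30m = 18:45 local.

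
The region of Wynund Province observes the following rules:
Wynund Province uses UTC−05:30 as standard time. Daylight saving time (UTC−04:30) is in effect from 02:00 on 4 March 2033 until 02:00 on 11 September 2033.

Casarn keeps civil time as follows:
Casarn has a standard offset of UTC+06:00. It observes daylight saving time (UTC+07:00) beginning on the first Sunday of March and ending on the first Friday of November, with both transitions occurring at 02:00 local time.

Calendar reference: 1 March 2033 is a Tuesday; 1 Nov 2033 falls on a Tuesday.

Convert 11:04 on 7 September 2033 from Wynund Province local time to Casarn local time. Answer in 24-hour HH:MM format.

7 September 2033 lies within the daylight-saving period (4 March – 11 September), so Wynund Province is on daylight time, UTC−04:30.
11:04 Wynund Province + 4h30m = 15:34 UTC.
1 March 2033 is a Tuesday, so the first Sunday is March 6.
1 November 2033 is a Tuesday, so the first Friday is November 4.
At the standard offset (UTC+06:00), 15:34 UTC + 6h = 21:34 Casarn standard time.
The standard-time date in Casarn, 7 September 2033, lies within the daylight-saving period (6 March – 4 November), so Casarn is on daylight time, UTC+07:00.
15:34 UTC + 7h = 22:34 Casarn.

22:34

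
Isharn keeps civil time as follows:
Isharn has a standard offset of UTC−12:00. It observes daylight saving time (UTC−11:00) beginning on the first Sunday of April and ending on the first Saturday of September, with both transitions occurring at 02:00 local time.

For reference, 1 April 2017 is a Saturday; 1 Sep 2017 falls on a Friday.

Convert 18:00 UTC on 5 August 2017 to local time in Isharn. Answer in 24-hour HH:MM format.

1 April 2017 is a Saturday, so the first Sunday is April 2.
1 September 2017 is a Friday, so the first Saturday is September 2.
At the standard offset (UTC−12:00), 18:00 UTC − 12h = 06:00 Isharn standard time.
The standard-time date in Isharn, 5 August 2017, falls between 2 April and 2 September, so daylight saving is in effect and Isharn is at UTC−11:00.
18:00 UTC − 11h = 07:00 local.

07:00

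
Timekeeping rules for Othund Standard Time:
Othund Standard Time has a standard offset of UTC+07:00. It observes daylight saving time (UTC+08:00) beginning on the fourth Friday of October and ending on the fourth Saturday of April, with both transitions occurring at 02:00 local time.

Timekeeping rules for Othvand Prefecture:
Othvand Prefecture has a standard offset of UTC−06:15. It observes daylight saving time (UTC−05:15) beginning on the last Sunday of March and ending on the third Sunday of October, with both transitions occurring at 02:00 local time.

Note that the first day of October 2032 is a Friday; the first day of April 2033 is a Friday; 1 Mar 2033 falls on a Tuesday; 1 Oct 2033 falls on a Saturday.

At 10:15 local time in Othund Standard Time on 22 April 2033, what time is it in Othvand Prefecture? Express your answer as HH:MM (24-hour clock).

1 October 2032 is a Friday, so the first Friday is October 1 and the fourth is October 22.
1 April 2033 is a Friday, so the first Saturday is April 2 and the fourth is April 23.
Daylight saving runs 22 October 2032 – 23 April 2033; 22 April 2033 is inside that window, so Othund Standard Time is at UTC+08:00.
10:15 Othund Standard Time − 8h = 02:15 UTC.
1 March 2033 is a Tuesday, so Sundays fall on 6, 13, 20, 27; the last is March 27.
1 October 2033 is a Saturday, so the first Sunday is October 2 and the third is October 16.
At the standard offset (UTC−06:15), 02:15 UTC − 6h15m = 20:00 Othvand Prefecture standard time (rolling into the previous day, 21 April 2033).
Daylight saving runs 27 March – 16 October; the standard-time date in Othvand Prefecture, 21 April 2033, is inside that window, so Othvand Prefecture is at UTC−05:15.
02:15 UTC − 5h15m = 21:00 Othvand Prefecture (rolling into the previous day, 21 April 2033).

21:00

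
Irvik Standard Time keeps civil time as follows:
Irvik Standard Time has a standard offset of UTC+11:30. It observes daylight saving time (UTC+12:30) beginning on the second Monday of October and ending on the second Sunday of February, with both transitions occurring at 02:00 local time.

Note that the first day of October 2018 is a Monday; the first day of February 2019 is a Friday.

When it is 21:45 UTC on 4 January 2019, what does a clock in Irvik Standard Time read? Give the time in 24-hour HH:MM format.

1 October 2018 is a Monday, so the first Monday is October 1 and the second is October 8.
1 February 2019 is a Friday, so the first Sunday is February 3 and the second is February 10.
At the standard offset (UTC+11:30), 21:45 UTC + 11h30m = 09:15 Irvik Standard Time standard time (rolling into the next day, 5 January 2019).
The standard-time date in Irvik Standard Time, 5 January 2019, lies within the daylight-saving period (8 October 2018 – 10 February 2019), so Irvik Standard Time is on daylight time, UTC+12:30.
21:45 UTC + 12h30m = 10:15 local (rolling into the next day, 5 January 2019).

10:15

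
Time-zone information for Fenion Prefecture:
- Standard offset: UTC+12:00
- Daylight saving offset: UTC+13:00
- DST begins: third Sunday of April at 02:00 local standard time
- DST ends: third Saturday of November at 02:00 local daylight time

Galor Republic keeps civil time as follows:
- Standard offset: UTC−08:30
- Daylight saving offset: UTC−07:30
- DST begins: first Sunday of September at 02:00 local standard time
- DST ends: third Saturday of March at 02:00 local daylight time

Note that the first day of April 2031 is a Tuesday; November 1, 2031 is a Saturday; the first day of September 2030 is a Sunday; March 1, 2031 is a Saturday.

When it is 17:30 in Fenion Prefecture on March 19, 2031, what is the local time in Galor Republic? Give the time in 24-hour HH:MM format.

21:00

1 April 2031 is a Tuesday, so the first Sunday is April 6 and the third is April 20.
1 November 2031 is a Saturday, so the first Saturday is November 1 and the third is November 15.
March 19, 2031 does not fall between 20 April and 15 November, so daylight saving is not in effect and Fenion Prefecture is at UTC+12:00.
17:30 Fenion Prefecture − 12h = 05:30 UTC.
1 September 2030 is a Sunday, so the first Sunday is September 1.
1 March 2031 is a Saturday, so the first Saturday is March 1 and the third is March 15.
At the standard offset (UTC−08:30), 05:30 UTC − 8h30m = 21:00 Galor Republic standard time (rolling into the previous day, 18 March 2031).
The standard-time date in Galor Republic, March 18, 2031, is outside the daylight-saving period (1 September 2030 – 15 March 2031), so Galor Republic is on standard time, UTC−08:30.
05:30 UTC − 8h30m = 21:00 Galor Republic (rolling into the previous day, 18 March 2031).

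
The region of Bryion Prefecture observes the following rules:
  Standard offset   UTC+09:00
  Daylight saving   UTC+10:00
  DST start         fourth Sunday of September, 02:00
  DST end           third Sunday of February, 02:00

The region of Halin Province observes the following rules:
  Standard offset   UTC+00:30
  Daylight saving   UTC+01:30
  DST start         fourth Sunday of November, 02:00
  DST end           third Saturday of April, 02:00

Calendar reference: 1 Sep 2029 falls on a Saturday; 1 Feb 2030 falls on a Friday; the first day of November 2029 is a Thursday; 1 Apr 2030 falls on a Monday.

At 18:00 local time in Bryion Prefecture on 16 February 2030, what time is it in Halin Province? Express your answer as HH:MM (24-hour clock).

09:30

1 September 2029 is a Saturday, so the first Sunday is September 2 and the fourth is September 23.
1 February 2030 is a Friday, so the first Sunday is February 3 and the third is February 17.
16 February 2030 lies within the daylight-saving period (23 September 2029 – 17 February 2030), so Bryion Prefecture is on daylight time, UTC+10:00.
18:00 Bryion Prefecture − 10h = 08:00 UTC.
1 November 2029 is a Thursday, so the first Sunday is November 4 and the fourth is November 25.
1 April 2030 is a Monday, so the first Saturday is April 6 and the third is April 20.
At the standard offset (UTC+00:30), 08:00 UTC + 0h30m = 08:30 Halin Province standard time.
The standard-time date in Halin Province, 16 February 2030, lies within the daylight-saving period (25 November 2029 – 20 April 2030), so Halin Province is on daylight time, UTC+01:30.
08:00 UTC + 1h30m = 09:30 Halin Province.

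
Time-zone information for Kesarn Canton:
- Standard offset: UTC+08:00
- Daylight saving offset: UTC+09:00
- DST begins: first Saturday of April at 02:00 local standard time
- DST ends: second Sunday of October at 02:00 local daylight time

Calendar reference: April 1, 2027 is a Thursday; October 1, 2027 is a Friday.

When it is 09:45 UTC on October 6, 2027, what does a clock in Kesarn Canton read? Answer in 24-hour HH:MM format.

18:45

1 April 2027 is a Thursday, so the first Saturday is April 3.
1 October 2027 is a Friday, so the first Sunday is October 3 and the second is October 10.
At the standard offset (UTC+08:00), 09:45 UTC + 8h = 17:45 Kesarn Canton standard time.
Daylight saving runs 3 April – 10 October; the standard-time date in Kesarn Canton, October 6, 2027, is inside that window, so Kesarn Canton is at UTC+09:00.
09:45 UTC + 9h = 18:45 local.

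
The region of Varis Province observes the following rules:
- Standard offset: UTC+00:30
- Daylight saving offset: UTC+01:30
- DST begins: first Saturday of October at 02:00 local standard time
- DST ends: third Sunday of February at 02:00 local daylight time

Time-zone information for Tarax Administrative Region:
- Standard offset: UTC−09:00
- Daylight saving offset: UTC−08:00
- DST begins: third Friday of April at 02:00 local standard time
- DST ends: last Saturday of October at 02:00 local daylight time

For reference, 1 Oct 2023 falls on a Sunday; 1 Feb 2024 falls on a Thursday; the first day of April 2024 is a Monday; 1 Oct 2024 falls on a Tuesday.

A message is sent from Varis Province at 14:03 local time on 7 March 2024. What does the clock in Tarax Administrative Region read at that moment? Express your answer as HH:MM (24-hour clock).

1 October 2023 is a Sunday, so the first Saturday is October 7.
1 February 2024 is a Thursday, so the first Sunday is February 4 and the third is February 18.
Daylight saving runs 7 October 2023 – 18 February 2024; 7 March 2024 is outside that window, so Varis Province is on standard time at UTC+00:30.
14:03 Varis Province − 0h30m = 13:33 UTC.
1 April 2024 is a Monday, so the first Friday is April 5 and the third is April 19.
1 October 2024 is a Tuesday, so Saturdays fall on 5, 12, 19, 26; the last is October 26.
At the standard offset (UTC−09:00), 13:33 UTC − 9h = 04:33 Tarax Administrative Region standard time.
The standard-time date in Tarax Administrative Region, 7 March 2024, does not fall between 19 April and 26 October, so daylight saving is not in effect and Tarax Administrative Region is at UTC−09:00.
13:33 UTC − 9h = 04:33 Tarax Administrative Region.

04:33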